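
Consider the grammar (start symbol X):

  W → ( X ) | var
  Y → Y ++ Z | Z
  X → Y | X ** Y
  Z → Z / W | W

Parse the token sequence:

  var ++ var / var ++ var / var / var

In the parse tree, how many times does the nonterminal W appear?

6

[X [Y [Y [Y [Z [W var]]] ++ [Z [Z [W var]] / [W var]]] ++ [Z [Z [Z [W var]] / [W var]] / [W var]]]]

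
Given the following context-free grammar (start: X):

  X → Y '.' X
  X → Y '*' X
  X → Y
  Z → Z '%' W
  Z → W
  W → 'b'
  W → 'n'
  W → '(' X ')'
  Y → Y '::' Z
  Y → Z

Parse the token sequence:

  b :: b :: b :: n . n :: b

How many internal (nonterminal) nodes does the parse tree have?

20

[X [Y [Y [Y [Y [Z [W b]]] :: [Z [W b]]] :: [Z [W b]]] :: [Z [W n]]] . [X [Y [Y [Z [W n]]] :: [Z [W b]]]]]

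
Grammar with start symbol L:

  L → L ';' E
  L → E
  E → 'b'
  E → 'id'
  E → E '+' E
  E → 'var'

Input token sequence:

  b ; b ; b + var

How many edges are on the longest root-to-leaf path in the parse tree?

[L [L [L [E b]] ; [E b]] ; [E [E b] + [E var]]]

4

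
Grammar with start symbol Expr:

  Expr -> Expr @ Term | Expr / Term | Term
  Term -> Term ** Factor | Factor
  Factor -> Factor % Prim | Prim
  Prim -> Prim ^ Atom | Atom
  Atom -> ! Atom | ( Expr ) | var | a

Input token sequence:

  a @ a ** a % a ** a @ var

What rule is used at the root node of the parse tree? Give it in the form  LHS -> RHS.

[Expr [Expr [Expr [Term [Factor [Prim [Atom a]]]]] @ [Term [Term [Term [Factor [Prim [Atom a]]]] ** [Factor [Factor [Prim [Atom a]]] % [Prim [Atom a]]]] ** [Factor [Prim [Atom a]]]]] @ [Term [Factor [Prim [Atom var]]]]]

Expr -> Expr @ Term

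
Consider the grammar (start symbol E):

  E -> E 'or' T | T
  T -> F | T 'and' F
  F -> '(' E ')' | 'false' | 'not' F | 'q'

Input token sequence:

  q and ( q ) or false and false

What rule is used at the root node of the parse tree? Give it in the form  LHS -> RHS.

[E [E [T [T [F q]] and [F ( [E [T [F q]]] )]]] or [T [T [F false]] and [F false]]]

E -> E 'or' T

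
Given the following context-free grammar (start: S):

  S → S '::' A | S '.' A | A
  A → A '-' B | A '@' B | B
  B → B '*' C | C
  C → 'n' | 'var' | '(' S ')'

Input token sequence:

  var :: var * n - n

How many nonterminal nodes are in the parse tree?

13

[S [S [A [B [C var]]]] :: [A [A [B [B [C var]] * [C n]]] - [B [C n]]]]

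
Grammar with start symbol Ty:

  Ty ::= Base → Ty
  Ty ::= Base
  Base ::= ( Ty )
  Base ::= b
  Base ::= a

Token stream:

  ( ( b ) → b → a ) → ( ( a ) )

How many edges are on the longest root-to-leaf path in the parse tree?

7

[Ty [Base ( [Ty [Base ( [Ty [Base b]] )] → [Ty [Base b] → [Ty [Base a]]]] )] → [Ty [Base ( [Ty [Base ( [Ty [Base a]] )]] )]]]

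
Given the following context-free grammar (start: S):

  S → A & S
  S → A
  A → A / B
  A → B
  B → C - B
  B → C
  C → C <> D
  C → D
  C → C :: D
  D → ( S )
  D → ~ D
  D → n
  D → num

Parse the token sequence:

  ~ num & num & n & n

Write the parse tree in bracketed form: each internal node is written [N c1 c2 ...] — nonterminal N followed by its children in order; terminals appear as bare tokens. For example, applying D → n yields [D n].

[S [A [B [C [D ~ [D num]]]]] & [S [A [B [C [D num]]]] & [S [A [B [C [D n]]]] & [S [A [B [C [D n]]]]]]]]

S
A & S
B & S
C & S
D & S
~ D & S
~ num & S
~ num & A & S
~ num & B & S
~ num & C & S
~ num & D & S
~ num & num & S
~ num & num & A & S
~ num & num & B & S
~ num & num & C & S
~ num & num & D & S
~ num & num & n & S
~ num & num & n & A
~ num & num & n & B
~ num & num & n & C
~ num & num & n & D
~ num & num & n & n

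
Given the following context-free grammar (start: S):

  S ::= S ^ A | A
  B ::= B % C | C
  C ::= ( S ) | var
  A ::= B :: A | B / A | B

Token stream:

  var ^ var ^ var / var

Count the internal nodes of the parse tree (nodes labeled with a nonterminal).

15

[S [S [S [A [B [C var]]]] ^ [A [B [C var]]]] ^ [A [B [C var]] / [A [B [C var]]]]]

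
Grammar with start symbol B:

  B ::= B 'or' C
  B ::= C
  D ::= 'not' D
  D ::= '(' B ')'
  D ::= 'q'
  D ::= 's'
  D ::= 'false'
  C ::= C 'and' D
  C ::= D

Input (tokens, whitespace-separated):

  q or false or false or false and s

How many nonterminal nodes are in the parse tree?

[B [B [B [B [C [D q]]] or [C [D false]]] or [C [D false]]] or [C [C [D false]] and [D s]]]

14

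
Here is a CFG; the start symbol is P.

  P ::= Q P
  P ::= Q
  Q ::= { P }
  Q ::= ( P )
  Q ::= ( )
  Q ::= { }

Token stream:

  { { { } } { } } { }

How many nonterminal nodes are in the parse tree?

10

[P [Q { [P [Q { [P [Q { }]] }] [P [Q { }]]] }] [P [Q { }]]]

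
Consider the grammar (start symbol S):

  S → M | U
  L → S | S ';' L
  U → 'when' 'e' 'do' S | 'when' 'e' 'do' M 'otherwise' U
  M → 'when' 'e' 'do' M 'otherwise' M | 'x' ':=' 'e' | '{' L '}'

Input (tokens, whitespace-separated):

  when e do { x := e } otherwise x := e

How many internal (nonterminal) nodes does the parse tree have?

7

[S [M when e do [M { [L [S [M x := e]]] }] otherwise [M x := e]]]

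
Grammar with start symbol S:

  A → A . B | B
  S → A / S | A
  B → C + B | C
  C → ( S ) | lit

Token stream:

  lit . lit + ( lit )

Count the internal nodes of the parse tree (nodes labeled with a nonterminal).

[S [A [A [B [C lit]]] . [B [C lit] + [B [C ( [S [A [B [C lit]]]] )]]]]]

13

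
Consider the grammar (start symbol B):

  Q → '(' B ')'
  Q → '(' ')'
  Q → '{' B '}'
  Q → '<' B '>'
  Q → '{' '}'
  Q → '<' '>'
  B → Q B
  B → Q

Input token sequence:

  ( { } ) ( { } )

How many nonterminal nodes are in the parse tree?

8

[B [Q ( [B [Q { }]] )] [B [Q ( [B [Q { }]] )]]]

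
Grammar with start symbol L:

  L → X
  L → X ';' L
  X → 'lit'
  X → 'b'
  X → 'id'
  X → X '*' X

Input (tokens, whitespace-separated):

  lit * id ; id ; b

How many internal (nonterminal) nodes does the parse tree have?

8

[L [X [X lit] * [X id]] ; [L [X id] ; [L [X b]]]]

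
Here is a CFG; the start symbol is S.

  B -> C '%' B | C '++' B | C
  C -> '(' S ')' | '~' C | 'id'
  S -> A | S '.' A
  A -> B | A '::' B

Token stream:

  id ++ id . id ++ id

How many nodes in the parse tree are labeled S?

[S [S [A [B [C id] ++ [B [C id]]]]] . [A [B [C id] ++ [B [C id]]]]]

2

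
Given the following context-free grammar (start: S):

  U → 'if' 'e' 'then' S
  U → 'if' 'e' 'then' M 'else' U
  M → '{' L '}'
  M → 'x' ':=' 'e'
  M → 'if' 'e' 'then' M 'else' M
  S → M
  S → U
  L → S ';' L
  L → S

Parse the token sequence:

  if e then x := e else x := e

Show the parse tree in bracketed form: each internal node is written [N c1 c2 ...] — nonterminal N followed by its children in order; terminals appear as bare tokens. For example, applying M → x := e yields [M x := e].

[S [M if e then [M x := e] else [M x := e]]]

S
M
if e then M else M
if e then x := e else M
if e then x := e else x := e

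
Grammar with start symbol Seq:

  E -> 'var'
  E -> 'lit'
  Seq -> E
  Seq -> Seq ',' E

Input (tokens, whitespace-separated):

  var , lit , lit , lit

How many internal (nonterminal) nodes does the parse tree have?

[Seq [Seq [Seq [Seq [E var]] , [E lit]] , [E lit]] , [E lit]]

8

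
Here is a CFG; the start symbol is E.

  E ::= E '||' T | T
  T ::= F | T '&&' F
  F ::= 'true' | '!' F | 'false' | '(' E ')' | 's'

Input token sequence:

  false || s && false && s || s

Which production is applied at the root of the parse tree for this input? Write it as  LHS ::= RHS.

E ::= E '||' T

[E [E [E [T [F false]]] || [T [T [T [F s]] && [F false]] && [F s]]] || [T [F s]]]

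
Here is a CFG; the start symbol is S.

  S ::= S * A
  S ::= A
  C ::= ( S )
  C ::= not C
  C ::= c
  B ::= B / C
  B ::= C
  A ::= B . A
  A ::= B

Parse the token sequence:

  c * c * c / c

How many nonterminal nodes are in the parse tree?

[S [S [S [A [B [C c]]]] * [A [B [C c]]]] * [A [B [B [C c]] / [C c]]]]

14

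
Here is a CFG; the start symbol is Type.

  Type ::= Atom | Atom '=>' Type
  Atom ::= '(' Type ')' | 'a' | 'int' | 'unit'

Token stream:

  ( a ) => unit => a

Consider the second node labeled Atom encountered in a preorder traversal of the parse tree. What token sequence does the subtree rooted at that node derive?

a

[Type [Atom ( [Type [Atom a]] )] => [Type [Atom unit] => [Type [Atom a]]]]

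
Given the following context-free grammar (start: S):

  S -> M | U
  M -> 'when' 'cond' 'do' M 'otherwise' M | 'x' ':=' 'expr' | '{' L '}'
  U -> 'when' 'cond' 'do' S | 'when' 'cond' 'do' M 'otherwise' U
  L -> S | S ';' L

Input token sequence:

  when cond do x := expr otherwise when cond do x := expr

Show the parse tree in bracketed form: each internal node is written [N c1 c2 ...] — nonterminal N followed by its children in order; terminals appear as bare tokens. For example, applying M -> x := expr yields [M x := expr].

[S [U when cond do [M x := expr] otherwise [U when cond do [S [M x := expr]]]]]

S
U
when cond do M otherwise U
when cond do x := expr otherwise U
when cond do x := expr otherwise when cond do S
when cond do x := expr otherwise when cond do M
when cond do x := expr otherwise when cond do x := expr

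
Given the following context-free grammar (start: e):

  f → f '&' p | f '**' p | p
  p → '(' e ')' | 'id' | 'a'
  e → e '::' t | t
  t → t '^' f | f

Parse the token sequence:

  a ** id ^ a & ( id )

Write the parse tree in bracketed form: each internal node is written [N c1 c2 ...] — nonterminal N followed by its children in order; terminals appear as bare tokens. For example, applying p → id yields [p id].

e
t
t ^ f
f ^ f
f ** p ^ f
p ** p ^ f
a ** p ^ f
a ** id ^ f
a ** id ^ f & p
a ** id ^ p & p
a ** id ^ a & p
a ** id ^ a & ( e )
a ** id ^ a & ( t )
a ** id ^ a & ( f )
a ** id ^ a & ( p )
a ** id ^ a & ( id )

[e [t [t [f [f [p a]] ** [p id]]] ^ [f [f [p a]] & [p ( [e [t [f [p id]]]] )]]]]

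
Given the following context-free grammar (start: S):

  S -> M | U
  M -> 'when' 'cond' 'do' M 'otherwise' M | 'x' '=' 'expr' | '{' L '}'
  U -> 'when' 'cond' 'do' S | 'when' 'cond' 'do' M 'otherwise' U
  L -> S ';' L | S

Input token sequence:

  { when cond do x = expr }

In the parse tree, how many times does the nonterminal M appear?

2

[S [M { [L [S [U when cond do [S [M x = expr]]]]] }]]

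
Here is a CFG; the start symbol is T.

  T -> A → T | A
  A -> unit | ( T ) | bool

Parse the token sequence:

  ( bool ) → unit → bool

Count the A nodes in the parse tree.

[T [A ( [T [A bool]] )] → [T [A unit] → [T [A bool]]]]

4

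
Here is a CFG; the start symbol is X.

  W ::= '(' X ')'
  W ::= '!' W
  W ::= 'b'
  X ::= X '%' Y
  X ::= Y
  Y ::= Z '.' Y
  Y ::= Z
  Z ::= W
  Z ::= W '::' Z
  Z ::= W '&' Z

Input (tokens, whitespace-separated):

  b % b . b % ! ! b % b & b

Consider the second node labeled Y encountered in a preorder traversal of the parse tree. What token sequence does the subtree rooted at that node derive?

b . b

[X [X [X [X [Y [Z [W b]]]] % [Y [Z [W b]] . [Y [Z [W b]]]]] % [Y [Z [W ! [W ! [W b]]]]]] % [Y [Z [W b] & [Z [W b]]]]]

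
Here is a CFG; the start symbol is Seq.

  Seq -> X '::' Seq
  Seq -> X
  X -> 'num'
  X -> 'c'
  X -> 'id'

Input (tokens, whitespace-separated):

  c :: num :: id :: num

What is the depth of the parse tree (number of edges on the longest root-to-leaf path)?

[Seq [X c] :: [Seq [X num] :: [Seq [X id] :: [Seq [X num]]]]]

5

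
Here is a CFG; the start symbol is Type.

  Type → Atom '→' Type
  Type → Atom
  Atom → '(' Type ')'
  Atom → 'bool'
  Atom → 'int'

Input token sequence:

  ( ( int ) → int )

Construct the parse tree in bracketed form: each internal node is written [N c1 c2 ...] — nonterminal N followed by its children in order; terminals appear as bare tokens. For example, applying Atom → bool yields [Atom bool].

Type
Atom
( Type )
( Atom → Type )
( ( Type ) → Type )
( ( Atom ) → Type )
( ( int ) → Type )
( ( int ) → Atom )
( ( int ) → int )

[Type [Atom ( [Type [Atom ( [Type [Atom int]] )] → [Type [Atom int]]] )]]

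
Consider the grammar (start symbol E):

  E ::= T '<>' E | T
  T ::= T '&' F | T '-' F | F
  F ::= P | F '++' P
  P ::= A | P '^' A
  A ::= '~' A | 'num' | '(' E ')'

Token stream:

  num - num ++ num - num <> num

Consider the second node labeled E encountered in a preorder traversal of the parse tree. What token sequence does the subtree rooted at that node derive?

num

[E [T [T [T [F [P [A num]]]] - [F [F [P [A num]]] ++ [P [A num]]]] - [F [P [A num]]]] <> [E [T [F [P [A num]]]]]]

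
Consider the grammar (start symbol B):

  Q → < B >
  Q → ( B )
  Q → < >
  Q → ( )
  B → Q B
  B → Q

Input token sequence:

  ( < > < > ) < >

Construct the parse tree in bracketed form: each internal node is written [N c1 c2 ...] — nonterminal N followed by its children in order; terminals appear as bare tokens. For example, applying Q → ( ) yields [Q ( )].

B
Q B
( B ) B
( Q B ) B
( < > B ) B
( < > Q ) B
( < > < > ) B
( < > < > ) Q
( < > < > ) < >

[B [Q ( [B [Q < >] [B [Q < >]]] )] [B [Q < >]]]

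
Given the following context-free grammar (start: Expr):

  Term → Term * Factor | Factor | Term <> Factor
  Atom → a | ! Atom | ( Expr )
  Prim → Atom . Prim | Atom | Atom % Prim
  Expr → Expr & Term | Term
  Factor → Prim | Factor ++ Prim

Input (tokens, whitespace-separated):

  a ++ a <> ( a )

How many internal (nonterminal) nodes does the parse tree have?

17

[Expr [Term [Term [Factor [Factor [Prim [Atom a]]] ++ [Prim [Atom a]]]] <> [Factor [Prim [Atom ( [Expr [Term [Factor [Prim [Atom a]]]]] )]]]]]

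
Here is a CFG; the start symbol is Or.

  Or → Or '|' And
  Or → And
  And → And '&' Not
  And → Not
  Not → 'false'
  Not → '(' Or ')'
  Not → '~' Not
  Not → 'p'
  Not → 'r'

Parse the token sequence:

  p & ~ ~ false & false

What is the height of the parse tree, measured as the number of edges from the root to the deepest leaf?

6

[Or [And [And [And [Not p]] & [Not ~ [Not ~ [Not false]]]] & [Not false]]]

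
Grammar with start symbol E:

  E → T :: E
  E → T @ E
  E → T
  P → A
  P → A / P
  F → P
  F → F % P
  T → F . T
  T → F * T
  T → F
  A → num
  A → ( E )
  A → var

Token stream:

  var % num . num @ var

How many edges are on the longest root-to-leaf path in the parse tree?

[E [T [F [F [P [A var]]] % [P [A num]]] . [T [F [P [A num]]]]] @ [E [T [F [P [A var]]]]]]

6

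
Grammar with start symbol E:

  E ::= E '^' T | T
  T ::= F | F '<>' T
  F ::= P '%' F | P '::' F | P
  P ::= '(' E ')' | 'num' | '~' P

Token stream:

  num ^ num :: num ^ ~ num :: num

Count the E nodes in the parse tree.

[E [E [E [T [F [P num]]]] ^ [T [F [P num] :: [F [P num]]]]] ^ [T [F [P ~ [P num]] :: [F [P num]]]]]

3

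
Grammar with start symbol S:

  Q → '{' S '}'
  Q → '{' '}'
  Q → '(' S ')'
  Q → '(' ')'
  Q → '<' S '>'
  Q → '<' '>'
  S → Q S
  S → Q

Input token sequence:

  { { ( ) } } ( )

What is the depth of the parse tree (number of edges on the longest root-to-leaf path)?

[S [Q { [S [Q { [S [Q ( )]] }]] }] [S [Q ( )]]]

6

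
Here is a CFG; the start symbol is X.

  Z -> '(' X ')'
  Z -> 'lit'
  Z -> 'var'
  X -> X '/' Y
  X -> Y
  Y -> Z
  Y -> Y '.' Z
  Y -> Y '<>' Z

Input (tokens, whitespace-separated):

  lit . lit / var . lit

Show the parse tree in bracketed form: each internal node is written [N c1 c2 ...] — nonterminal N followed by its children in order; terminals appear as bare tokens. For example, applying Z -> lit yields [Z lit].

[X [X [Y [Y [Z lit]] . [Z lit]]] / [Y [Y [Z var]] . [Z lit]]]

X
X / Y
Y / Y
Y . Z / Y
Z . Z / Y
lit . Z / Y
lit . lit / Y
lit . lit / Y . Z
lit . lit / Z . Z
lit . lit / var . Z
lit . lit / var . lit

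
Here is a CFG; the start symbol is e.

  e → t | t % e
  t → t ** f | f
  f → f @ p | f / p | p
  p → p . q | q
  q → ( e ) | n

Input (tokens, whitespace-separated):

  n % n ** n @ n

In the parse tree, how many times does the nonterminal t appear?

[e [t [f [p [q n]]]] % [e [t [t [f [p [q n]]]] ** [f [f [p [q n]]] @ [p [q n]]]]]]

3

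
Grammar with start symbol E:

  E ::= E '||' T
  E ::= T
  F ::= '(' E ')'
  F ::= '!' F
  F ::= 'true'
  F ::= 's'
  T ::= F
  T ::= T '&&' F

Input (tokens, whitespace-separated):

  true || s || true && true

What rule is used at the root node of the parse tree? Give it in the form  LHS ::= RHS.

[E [E [E [T [F true]]] || [T [F s]]] || [T [T [F true]] && [F true]]]

E ::= E '||' T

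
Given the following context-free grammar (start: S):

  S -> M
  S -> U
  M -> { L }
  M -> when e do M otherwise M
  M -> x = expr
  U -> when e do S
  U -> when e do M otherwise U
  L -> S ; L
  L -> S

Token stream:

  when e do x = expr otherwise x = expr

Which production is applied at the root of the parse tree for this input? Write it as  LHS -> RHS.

S -> M

[S [M when e do [M x = expr] otherwise [M x = expr]]]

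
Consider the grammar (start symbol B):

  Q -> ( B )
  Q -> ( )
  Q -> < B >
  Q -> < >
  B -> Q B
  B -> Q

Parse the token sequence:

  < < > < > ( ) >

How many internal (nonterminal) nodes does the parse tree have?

8

[B [Q < [B [Q < >] [B [Q < >] [B [Q ( )]]]] >]]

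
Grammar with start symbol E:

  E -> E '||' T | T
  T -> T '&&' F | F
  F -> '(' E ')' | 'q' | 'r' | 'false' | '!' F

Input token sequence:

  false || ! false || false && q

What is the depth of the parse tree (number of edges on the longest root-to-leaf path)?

5

[E [E [E [T [F false]]] || [T [F ! [F false]]]] || [T [T [F false]] && [F q]]]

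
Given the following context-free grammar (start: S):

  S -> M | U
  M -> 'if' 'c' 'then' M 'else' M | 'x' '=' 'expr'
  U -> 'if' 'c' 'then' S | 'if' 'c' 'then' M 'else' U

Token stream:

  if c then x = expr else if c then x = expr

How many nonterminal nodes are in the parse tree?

[S [U if c then [M x = expr] else [U if c then [S [M x = expr]]]]]

6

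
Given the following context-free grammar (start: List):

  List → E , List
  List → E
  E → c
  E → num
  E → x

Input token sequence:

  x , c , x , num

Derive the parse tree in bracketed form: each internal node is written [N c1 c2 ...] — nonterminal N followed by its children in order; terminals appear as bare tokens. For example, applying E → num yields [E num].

List
E , List
x , List
x , E , List
x , c , List
x , c , E , List
x , c , x , List
x , c , x , E
x , c , x , num

[List [E x] , [List [E c] , [List [E x] , [List [E num]]]]]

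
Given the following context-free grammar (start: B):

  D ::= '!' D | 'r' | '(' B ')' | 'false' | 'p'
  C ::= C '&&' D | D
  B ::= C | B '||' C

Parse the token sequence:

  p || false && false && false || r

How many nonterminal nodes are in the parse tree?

13

[B [B [B [C [D p]]] || [C [C [C [D false]] && [D false]] && [D false]]] || [C [D r]]]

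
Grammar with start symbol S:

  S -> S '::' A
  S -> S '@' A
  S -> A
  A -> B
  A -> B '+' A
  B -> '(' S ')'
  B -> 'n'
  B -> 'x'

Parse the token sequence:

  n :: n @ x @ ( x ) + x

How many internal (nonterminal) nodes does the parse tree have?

17

[S [S [S [S [A [B n]]] :: [A [B n]]] @ [A [B x]]] @ [A [B ( [S [A [B x]]] )] + [A [B x]]]]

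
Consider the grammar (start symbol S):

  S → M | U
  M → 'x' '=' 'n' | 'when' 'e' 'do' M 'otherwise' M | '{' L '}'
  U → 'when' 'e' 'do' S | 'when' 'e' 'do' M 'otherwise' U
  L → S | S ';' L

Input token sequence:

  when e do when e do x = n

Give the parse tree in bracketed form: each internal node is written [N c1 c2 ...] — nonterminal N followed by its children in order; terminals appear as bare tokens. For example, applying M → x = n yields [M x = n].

S
U
when e do S
when e do U
when e do when e do S
when e do when e do M
when e do when e do x = n

[S [U when e do [S [U when e do [S [M x = n]]]]]]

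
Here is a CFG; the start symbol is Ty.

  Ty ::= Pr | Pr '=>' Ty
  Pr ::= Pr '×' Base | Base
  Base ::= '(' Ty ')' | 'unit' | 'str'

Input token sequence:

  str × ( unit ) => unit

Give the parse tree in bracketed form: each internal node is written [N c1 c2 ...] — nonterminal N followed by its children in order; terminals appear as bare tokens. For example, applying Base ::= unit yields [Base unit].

Ty
Pr => Ty
Pr × Base => Ty
Base × Base => Ty
str × Base => Ty
str × ( Ty ) => Ty
str × ( Pr ) => Ty
str × ( Base ) => Ty
str × ( unit ) => Ty
str × ( unit ) => Pr
str × ( unit ) => Base
str × ( unit ) => unit

[Ty [Pr [Pr [Base str]] × [Base ( [Ty [Pr [Base unit]]] )]] => [Ty [Pr [Base unit]]]]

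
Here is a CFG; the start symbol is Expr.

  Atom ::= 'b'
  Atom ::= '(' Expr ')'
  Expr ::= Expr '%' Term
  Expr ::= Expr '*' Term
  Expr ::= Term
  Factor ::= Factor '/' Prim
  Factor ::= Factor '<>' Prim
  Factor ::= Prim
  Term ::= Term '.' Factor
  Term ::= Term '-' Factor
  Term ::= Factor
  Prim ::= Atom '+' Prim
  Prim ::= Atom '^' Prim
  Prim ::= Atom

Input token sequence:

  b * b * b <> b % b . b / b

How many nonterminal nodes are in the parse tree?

[Expr [Expr [Expr [Expr [Term [Factor [Prim [Atom b]]]]] * [Term [Factor [Prim [Atom b]]]]] * [Term [Factor [Factor [Prim [Atom b]]] <> [Prim [Atom b]]]]] % [Term [Term [Factor [Prim [Atom b]]]] . [Factor [Factor [Prim [Atom b]]] / [Prim [Atom b]]]]]

30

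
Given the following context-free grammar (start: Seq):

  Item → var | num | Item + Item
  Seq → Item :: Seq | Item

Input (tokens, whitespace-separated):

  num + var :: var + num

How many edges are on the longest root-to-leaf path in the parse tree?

[Seq [Item [Item num] + [Item var]] :: [Seq [Item [Item var] + [Item num]]]]

4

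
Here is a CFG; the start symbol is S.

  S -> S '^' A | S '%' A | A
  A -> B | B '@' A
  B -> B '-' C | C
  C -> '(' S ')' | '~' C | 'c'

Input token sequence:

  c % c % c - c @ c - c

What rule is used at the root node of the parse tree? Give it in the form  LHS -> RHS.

S -> S '%' A

[S [S [S [A [B [C c]]]] % [A [B [C c]]]] % [A [B [B [C c]] - [C c]] @ [A [B [B [C c]] - [C c]]]]]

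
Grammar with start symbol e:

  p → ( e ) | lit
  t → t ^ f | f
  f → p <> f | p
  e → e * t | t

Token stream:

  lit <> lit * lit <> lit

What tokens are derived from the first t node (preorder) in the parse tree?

[e [e [t [f [p lit] <> [f [p lit]]]]] * [t [f [p lit] <> [f [p lit]]]]]

lit <> lit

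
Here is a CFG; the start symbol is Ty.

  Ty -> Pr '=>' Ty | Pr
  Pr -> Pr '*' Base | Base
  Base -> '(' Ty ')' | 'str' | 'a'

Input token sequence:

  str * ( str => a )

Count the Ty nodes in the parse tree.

3

[Ty [Pr [Pr [Base str]] * [Base ( [Ty [Pr [Base str]] => [Ty [Pr [Base a]]]] )]]]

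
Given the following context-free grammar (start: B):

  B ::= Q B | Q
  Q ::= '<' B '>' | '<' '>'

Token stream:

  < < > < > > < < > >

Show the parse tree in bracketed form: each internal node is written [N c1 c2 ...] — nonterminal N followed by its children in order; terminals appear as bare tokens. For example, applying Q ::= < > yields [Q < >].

[B [Q < [B [Q < >] [B [Q < >]]] >] [B [Q < [B [Q < >]] >]]]

B
Q B
< B > B
< Q B > B
< < > B > B
< < > Q > B
< < > < > > B
< < > < > > Q
< < > < > > < B >
< < > < > > < Q >
< < > < > > < < > >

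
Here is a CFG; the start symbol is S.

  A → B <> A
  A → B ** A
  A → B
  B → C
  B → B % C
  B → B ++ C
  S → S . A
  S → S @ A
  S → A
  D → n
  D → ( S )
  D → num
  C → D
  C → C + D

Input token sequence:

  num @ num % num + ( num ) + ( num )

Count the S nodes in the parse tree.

4

[S [S [A [B [C [D num]]]]] @ [A [B [B [C [D num]]] % [C [C [C [D num]] + [D ( [S [A [B [C [D num]]]]] )]] + [D ( [S [A [B [C [D num]]]]] )]]]]]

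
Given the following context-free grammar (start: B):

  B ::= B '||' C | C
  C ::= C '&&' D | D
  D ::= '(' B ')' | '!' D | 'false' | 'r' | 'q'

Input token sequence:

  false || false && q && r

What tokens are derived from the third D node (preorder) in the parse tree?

[B [B [C [D false]]] || [C [C [C [D false]] && [D q]] && [D r]]]

q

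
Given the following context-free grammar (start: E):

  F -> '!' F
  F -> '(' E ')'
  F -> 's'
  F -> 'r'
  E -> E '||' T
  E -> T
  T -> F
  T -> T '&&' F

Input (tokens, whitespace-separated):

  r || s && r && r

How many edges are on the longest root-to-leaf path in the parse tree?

5

[E [E [T [F r]]] || [T [T [T [F s]] && [F r]] && [F r]]]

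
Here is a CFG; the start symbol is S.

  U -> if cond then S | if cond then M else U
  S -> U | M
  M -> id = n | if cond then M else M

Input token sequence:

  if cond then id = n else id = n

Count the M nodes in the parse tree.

3

[S [M if cond then [M id = n] else [M id = n]]]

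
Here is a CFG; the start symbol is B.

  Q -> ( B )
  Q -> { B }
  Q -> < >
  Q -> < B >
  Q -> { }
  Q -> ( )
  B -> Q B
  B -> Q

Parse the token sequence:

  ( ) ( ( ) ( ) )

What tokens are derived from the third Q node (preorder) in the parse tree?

[B [Q ( )] [B [Q ( [B [Q ( )] [B [Q ( )]]] )]]]

( )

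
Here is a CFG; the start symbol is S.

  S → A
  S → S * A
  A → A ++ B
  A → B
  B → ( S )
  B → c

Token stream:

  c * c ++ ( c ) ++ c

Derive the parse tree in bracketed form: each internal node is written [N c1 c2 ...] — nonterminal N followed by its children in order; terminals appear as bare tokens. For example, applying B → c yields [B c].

S
S * A
A * A
B * A
c * A
c * A ++ B
c * A ++ B ++ B
c * B ++ B ++ B
c * c ++ B ++ B
c * c ++ ( S ) ++ B
c * c ++ ( A ) ++ B
c * c ++ ( B ) ++ B
c * c ++ ( c ) ++ B
c * c ++ ( c ) ++ c

[S [S [A [B c]]] * [A [A [A [B c]] ++ [B ( [S [A [B c]]] )]] ++ [B c]]]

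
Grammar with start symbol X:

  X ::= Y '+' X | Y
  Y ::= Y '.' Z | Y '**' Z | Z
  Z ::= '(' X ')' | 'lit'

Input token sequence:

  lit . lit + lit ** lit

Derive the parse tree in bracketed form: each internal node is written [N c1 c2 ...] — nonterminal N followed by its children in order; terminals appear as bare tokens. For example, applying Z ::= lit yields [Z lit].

X
Y + X
Y . Z + X
Z . Z + X
lit . Z + X
lit . lit + X
lit . lit + Y
lit . lit + Y ** Z
lit . lit + Z ** Z
lit . lit + lit ** Z
lit . lit + lit ** lit

[X [Y [Y [Z lit]] . [Z lit]] + [X [Y [Y [Z lit]] ** [Z lit]]]]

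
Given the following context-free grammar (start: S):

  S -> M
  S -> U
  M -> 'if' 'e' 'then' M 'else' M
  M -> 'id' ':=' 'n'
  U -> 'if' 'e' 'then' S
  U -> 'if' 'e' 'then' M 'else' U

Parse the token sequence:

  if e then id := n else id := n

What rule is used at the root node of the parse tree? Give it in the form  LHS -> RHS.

S -> M

[S [M if e then [M id := n] else [M id := n]]]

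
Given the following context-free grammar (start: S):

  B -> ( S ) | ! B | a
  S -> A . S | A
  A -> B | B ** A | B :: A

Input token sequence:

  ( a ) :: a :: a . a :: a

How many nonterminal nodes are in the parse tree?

15

[S [A [B ( [S [A [B a]]] )] :: [A [B a] :: [A [B a]]]] . [S [A [B a] :: [A [B a]]]]]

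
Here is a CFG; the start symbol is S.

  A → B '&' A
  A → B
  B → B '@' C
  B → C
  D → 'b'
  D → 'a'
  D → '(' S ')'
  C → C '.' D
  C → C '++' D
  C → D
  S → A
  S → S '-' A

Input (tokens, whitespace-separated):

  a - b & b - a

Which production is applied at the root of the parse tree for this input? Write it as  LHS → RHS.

[S [S [S [A [B [C [D a]]]]] - [A [B [C [D b]]] & [A [B [C [D b]]]]]] - [A [B [C [D a]]]]]

S → S '-' A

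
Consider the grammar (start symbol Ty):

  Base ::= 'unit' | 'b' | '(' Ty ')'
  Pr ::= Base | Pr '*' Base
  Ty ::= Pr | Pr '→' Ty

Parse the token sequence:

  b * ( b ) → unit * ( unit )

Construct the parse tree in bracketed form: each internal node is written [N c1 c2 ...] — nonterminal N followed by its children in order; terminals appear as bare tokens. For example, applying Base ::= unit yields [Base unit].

Ty
Pr → Ty
Pr * Base → Ty
Base * Base → Ty
b * Base → Ty
b * ( Ty ) → Ty
b * ( Pr ) → Ty
b * ( Base ) → Ty
b * ( b ) → Ty
b * ( b ) → Pr
b * ( b ) → Pr * Base
b * ( b ) → Base * Base
b * ( b ) → unit * Base
b * ( b ) → unit * ( Ty )
b * ( b ) → unit * ( Pr )
b * ( b ) → unit * ( Base )
b * ( b ) → unit * ( unit )

[Ty [Pr [Pr [Base b]] * [Base ( [Ty [Pr [Base b]]] )]] → [Ty [Pr [Pr [Base unit]] * [Base ( [Ty [Pr [Base unit]]] )]]]]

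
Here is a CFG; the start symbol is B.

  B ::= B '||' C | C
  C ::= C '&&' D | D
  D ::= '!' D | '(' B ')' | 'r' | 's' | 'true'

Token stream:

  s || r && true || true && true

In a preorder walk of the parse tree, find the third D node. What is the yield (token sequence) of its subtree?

true

[B [B [B [C [D s]]] || [C [C [D r]] && [D true]]] || [C [C [D true]] && [D true]]]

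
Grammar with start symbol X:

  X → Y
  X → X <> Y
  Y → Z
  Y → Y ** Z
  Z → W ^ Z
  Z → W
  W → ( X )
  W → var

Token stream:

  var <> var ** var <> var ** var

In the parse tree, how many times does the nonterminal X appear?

3

[X [X [X [Y [Z [W var]]]] <> [Y [Y [Z [W var]]] ** [Z [W var]]]] <> [Y [Y [Z [W var]]] ** [Z [W var]]]]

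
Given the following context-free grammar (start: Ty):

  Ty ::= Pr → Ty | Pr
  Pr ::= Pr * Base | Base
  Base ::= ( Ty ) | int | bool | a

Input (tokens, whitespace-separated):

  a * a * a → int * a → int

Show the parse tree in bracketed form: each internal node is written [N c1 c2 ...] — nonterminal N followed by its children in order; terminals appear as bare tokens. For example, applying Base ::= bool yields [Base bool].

[Ty [Pr [Pr [Pr [Base a]] * [Base a]] * [Base a]] → [Ty [Pr [Pr [Base int]] * [Base a]] → [Ty [Pr [Base int]]]]]

Ty
Pr → Ty
Pr * Base → Ty
Pr * Base * Base → Ty
Base * Base * Base → Ty
a * Base * Base → Ty
a * a * Base → Ty
a * a * a → Ty
a * a * a → Pr → Ty
a * a * a → Pr * Base → Ty
a * a * a → Base * Base → Ty
a * a * a → int * Base → Ty
a * a * a → int * a → Ty
a * a * a → int * a → Pr
a * a * a → int * a → Base
a * a * a → int * a → int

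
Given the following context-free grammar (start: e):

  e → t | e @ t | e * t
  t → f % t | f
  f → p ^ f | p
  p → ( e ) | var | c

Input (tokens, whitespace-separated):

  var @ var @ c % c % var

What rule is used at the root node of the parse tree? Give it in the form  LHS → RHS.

e → e @ t

[e [e [e [t [f [p var]]]] @ [t [f [p var]]]] @ [t [f [p c]] % [t [f [p c]] % [t [f [p var]]]]]]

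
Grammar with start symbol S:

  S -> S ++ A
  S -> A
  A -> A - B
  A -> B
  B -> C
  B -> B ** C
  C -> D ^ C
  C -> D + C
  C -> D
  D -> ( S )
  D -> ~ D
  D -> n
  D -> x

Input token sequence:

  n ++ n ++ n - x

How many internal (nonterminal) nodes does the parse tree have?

19

[S [S [S [A [B [C [D n]]]]] ++ [A [B [C [D n]]]]] ++ [A [A [B [C [D n]]]] - [B [C [D x]]]]]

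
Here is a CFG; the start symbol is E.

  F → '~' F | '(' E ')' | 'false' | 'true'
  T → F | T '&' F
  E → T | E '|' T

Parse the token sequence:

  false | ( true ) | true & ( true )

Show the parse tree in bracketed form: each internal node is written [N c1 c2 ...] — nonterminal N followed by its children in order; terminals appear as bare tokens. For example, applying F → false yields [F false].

E
E | T
E | T | T
T | T | T
F | T | T
false | T | T
false | F | T
false | ( E ) | T
false | ( T ) | T
false | ( F ) | T
false | ( true ) | T
false | ( true ) | T & F
false | ( true ) | F & F
false | ( true ) | true & F
false | ( true ) | true & ( E )
false | ( true ) | true & ( T )
false | ( true ) | true & ( F )
false | ( true ) | true & ( true )

[E [E [E [T [F false]]] | [T [F ( [E [T [F true]]] )]]] | [T [T [F true]] & [F ( [E [T [F true]]] )]]]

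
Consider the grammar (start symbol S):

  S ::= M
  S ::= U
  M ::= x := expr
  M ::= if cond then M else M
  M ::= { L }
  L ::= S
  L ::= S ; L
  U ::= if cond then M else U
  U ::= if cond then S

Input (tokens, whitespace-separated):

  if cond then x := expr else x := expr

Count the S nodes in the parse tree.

1

[S [M if cond then [M x := expr] else [M x := expr]]]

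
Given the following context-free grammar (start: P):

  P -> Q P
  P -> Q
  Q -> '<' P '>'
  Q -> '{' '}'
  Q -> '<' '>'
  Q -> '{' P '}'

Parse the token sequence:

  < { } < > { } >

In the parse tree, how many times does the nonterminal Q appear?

[P [Q < [P [Q { }] [P [Q < >] [P [Q { }]]]] >]]

4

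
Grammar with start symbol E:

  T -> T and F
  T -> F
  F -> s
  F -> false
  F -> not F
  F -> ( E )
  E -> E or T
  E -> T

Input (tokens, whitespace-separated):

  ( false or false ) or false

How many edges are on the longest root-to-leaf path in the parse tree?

[E [E [T [F ( [E [E [T [F false]]] or [T [F false]]] )]]] or [T [F false]]]

8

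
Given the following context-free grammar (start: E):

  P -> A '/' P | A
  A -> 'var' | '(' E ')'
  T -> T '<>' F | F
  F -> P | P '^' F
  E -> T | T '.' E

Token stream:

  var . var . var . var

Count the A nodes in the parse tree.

[E [T [F [P [A var]]]] . [E [T [F [P [A var]]]] . [E [T [F [P [A var]]]] . [E [T [F [P [A var]]]]]]]]

4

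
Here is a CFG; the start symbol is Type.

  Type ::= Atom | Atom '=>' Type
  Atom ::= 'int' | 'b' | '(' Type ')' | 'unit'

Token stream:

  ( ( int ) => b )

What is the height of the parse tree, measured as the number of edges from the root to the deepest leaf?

6

[Type [Atom ( [Type [Atom ( [Type [Atom int]] )] => [Type [Atom b]]] )]]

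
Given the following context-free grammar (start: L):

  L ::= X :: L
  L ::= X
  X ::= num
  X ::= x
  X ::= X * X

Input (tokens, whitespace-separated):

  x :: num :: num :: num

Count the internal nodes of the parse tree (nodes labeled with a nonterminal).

[L [X x] :: [L [X num] :: [L [X num] :: [L [X num]]]]]

8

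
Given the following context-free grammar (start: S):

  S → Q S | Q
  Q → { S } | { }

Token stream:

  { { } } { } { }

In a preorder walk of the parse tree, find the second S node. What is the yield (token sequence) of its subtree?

[S [Q { [S [Q { }]] }] [S [Q { }] [S [Q { }]]]]

{ }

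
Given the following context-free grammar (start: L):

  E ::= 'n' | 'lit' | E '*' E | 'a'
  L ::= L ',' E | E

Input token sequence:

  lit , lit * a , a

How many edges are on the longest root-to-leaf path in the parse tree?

4

[L [L [L [E lit]] , [E [E lit] * [E a]]] , [E a]]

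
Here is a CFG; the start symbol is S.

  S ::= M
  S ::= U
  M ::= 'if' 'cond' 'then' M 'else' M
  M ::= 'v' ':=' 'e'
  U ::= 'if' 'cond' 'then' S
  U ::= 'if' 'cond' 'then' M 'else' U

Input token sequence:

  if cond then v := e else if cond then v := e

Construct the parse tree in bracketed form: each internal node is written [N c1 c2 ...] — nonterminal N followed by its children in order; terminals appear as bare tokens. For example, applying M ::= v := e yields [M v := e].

S
U
if cond then M else U
if cond then v := e else U
if cond then v := e else if cond then S
if cond then v := e else if cond then M
if cond then v := e else if cond then v := e

[S [U if cond then [M v := e] else [U if cond then [S [M v := e]]]]]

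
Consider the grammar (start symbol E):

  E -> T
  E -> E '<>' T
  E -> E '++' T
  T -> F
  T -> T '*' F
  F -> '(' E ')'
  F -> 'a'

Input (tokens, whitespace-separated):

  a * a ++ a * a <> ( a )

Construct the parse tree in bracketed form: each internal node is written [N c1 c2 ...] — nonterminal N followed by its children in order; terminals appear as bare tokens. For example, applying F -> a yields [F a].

E
E <> T
E ++ T <> T
T ++ T <> T
T * F ++ T <> T
F * F ++ T <> T
a * F ++ T <> T
a * a ++ T <> T
a * a ++ T * F <> T
a * a ++ F * F <> T
a * a ++ a * F <> T
a * a ++ a * a <> T
a * a ++ a * a <> F
a * a ++ a * a <> ( E )
a * a ++ a * a <> ( T )
a * a ++ a * a <> ( F )
a * a ++ a * a <> ( a )

[E [E [E [T [T [F a]] * [F a]]] ++ [T [T [F a]] * [F a]]] <> [T [F ( [E [T [F a]]] )]]]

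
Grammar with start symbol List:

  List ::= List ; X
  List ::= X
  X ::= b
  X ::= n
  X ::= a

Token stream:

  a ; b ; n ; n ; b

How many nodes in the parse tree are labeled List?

5

[List [List [List [List [List [X a]] ; [X b]] ; [X n]] ; [X n]] ; [X b]]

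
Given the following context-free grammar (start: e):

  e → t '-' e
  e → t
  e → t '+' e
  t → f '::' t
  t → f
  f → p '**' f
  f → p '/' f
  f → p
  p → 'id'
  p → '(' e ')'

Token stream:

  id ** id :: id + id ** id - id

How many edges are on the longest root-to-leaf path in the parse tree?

6

[e [t [f [p id] ** [f [p id]]] :: [t [f [p id]]]] + [e [t [f [p id] ** [f [p id]]]] - [e [t [f [p id]]]]]]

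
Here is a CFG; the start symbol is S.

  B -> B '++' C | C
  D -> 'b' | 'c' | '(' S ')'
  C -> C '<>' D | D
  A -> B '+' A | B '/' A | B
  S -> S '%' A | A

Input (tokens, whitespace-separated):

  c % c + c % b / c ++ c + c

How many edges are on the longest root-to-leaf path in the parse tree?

[S [S [S [A [B [C [D c]]]]] % [A [B [C [D c]]] + [A [B [C [D c]]]]]] % [A [B [C [D b]]] / [A [B [B [C [D c]]] ++ [C [D c]]] + [A [B [C [D c]]]]]]]

7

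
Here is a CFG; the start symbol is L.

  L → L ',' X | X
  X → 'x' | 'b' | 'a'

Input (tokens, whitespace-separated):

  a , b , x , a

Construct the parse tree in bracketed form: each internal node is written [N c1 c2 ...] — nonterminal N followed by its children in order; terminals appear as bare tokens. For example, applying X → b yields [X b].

[L [L [L [L [X a]] , [X b]] , [X x]] , [X a]]

L
L , X
L , X , X
L , X , X , X
X , X , X , X
a , X , X , X
a , b , X , X
a , b , x , X
a , b , x , a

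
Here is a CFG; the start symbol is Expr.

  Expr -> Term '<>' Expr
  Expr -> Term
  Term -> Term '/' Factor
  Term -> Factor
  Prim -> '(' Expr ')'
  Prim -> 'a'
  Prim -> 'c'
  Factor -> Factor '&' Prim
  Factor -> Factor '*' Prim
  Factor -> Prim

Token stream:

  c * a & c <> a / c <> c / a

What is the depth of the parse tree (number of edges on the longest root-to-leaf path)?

[Expr [Term [Factor [Factor [Factor [Prim c]] * [Prim a]] & [Prim c]]] <> [Expr [Term [Term [Factor [Prim a]]] / [Factor [Prim c]]] <> [Expr [Term [Term [Factor [Prim c]]] / [Factor [Prim a]]]]]]

7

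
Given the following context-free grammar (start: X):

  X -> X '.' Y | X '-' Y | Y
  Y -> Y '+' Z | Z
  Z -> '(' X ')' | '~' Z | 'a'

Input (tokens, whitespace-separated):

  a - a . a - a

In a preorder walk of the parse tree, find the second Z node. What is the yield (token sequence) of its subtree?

[X [X [X [X [Y [Z a]]] - [Y [Z a]]] . [Y [Z a]]] - [Y [Z a]]]

a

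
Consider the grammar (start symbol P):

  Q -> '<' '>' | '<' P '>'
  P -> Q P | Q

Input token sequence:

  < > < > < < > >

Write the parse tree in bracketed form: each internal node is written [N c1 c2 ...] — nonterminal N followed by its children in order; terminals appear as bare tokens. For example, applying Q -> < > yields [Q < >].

[P [Q < >] [P [Q < >] [P [Q < [P [Q < >]] >]]]]

P
Q P
< > P
< > Q P
< > < > P
< > < > Q
< > < > < P >
< > < > < Q >
< > < > < < > >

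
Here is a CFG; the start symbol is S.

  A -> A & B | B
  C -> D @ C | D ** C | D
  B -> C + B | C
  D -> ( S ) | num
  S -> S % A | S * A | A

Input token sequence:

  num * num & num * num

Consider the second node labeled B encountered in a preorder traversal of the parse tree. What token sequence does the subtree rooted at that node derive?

[S [S [S [A [B [C [D num]]]]] * [A [A [B [C [D num]]]] & [B [C [D num]]]]] * [A [B [C [D num]]]]]

num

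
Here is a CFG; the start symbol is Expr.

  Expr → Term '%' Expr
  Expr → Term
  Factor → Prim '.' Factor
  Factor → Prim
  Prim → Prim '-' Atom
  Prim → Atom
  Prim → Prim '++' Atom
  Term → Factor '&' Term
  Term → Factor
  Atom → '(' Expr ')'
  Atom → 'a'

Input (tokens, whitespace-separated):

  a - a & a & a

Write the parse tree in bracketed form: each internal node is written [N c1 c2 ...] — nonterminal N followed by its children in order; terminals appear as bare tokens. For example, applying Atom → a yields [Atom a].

Expr
Term
Factor & Term
Prim & Term
Prim - Atom & Term
Atom - Atom & Term
a - Atom & Term
a - a & Term
a - a & Factor & Term
a - a & Prim & Term
a - a & Atom & Term
a - a & a & Term
a - a & a & Factor
a - a & a & Prim
a - a & a & Atom
a - a & a & a

[Expr [Term [Factor [Prim [Prim [Atom a]] - [Atom a]]] & [Term [Factor [Prim [Atom a]]] & [Term [Factor [Prim [Atom a]]]]]]]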